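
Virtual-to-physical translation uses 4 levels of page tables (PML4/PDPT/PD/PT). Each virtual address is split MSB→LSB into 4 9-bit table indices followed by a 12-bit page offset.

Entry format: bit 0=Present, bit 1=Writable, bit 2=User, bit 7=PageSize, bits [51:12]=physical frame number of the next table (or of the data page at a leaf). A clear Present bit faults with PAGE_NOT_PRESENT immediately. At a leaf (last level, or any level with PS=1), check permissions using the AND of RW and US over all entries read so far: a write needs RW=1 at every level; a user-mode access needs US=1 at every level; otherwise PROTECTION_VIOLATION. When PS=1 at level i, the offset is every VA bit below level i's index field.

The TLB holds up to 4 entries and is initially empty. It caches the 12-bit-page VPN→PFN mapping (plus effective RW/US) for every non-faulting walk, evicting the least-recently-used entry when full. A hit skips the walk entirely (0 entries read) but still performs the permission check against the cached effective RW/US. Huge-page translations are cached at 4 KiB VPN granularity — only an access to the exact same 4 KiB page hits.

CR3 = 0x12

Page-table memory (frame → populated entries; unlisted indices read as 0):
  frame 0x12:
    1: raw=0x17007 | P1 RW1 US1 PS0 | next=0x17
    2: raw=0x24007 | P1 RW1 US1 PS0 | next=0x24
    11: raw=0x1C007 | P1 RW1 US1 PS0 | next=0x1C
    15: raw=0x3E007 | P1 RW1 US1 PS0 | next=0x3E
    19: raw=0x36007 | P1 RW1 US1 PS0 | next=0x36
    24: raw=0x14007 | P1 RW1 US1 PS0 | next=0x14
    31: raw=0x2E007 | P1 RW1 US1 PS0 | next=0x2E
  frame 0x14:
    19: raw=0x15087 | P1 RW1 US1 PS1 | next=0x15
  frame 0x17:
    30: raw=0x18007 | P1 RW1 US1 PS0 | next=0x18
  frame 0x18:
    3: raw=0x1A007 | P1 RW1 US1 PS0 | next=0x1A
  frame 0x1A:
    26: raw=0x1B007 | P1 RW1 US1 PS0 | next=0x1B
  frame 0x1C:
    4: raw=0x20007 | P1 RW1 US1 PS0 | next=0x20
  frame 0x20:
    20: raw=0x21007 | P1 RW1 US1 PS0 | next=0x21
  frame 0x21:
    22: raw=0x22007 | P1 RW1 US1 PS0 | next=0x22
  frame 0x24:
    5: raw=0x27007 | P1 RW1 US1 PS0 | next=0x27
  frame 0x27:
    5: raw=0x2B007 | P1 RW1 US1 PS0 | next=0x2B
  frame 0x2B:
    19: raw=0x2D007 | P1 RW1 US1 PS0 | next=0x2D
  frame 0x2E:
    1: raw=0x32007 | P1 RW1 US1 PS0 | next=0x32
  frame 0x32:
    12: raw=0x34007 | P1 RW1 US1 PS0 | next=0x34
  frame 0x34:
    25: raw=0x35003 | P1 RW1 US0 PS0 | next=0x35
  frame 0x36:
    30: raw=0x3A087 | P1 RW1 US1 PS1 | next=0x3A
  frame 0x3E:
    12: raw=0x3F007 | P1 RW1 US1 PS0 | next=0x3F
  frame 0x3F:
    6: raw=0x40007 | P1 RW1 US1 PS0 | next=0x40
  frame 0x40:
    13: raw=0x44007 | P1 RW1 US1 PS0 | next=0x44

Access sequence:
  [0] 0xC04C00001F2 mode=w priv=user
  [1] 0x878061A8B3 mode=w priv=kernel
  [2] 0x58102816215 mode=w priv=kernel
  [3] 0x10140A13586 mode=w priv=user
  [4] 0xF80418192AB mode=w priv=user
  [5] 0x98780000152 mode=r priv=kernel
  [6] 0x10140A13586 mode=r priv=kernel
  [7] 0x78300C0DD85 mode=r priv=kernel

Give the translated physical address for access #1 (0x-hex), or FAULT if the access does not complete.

Walk each access:
#0 VA=0xC04C00001F2 (w,user):
  [0] read 0x12 idx=24: raw=0x14007 flags P=1 W=1 U=1 S=0
  [1] read 0x14 idx=19: raw=0x15087 flags P=1 W=1 U=1 S=1
  ✓ 0x151F2 (huge @L1)  — 2 lookups
#1 VA=0x878061A8B3 (w,kernel):
  [0] read 0x12 idx=1: raw=0x17007 flags P=1 W=1 U=1 S=0
  [1] read 0x17 idx=30: raw=0x18007 flags P=1 W=1 U=1 S=0
  [2] read 0x18 idx=3: raw=0x1A007 flags P=1 W=1 U=1 S=0
  [3] read 0x1A idx=26: raw=0x1B007 flags P=1 W=1 U=1 S=0
  ✓ 0x1B8B3  — 4 lookups
#2 VA=0x58102816215 (w,kernel):
  [0] read 0x12 idx=11: raw=0x1C007 flags P=1 W=1 U=1 S=0
  [1] read 0x1C idx=4: raw=0x20007 flags P=1 W=1 U=1 S=0
  [2] read 0x20 idx=20: raw=0x21007 flags P=1 W=1 U=1 S=0
  [3] read 0x21 idx=22: raw=0x22007 flags P=1 W=1 U=1 S=0
  ✓ 0x22215  — 4 lookups
#3 VA=0x10140A13586 (w,user):
  [0] read 0x12 idx=2: raw=0x24007 flags P=1 W=1 U=1 S=0
  [1] read 0x24 idx=5: raw=0x27007 flags P=1 W=1 U=1 S=0
  [2] read 0x27 idx=5: raw=0x2B007 flags P=1 W=1 U=1 S=0
  [3] read 0x2B idx=19: raw=0x2D007 flags P=1 W=1 U=1 S=0
  ✓ 0x2D586  — 4 lookups
#4 VA=0xF80418192AB (w,user):
  [0] read 0x12 idx=31: raw=0x2E007 flags P=1 W=1 U=1 S=0
  [1] read 0x2E idx=1: raw=0x32007 flags P=1 W=1 U=1 S=0
  [2] read 0x32 idx=12: raw=0x34007 flags P=1 W=1 U=1 S=0
  [3] read 0x34 idx=25: raw=0x35003 flags P=1 W=1 U=0 S=0
  ✗ PROTECTION_VIOLATION  [4 reads]
#5 VA=0x98780000152 (r,kernel):
  [0] read 0x12 idx=19: raw=0x36007 flags P=1 W=1 U=1 S=0
  [1] read 0x36 idx=30: raw=0x3A087 flags P=1 W=1 U=1 S=1
  ✓ 0x3A152 (huge @L1)  — 2 lookups
#6 VA=0x10140A13586 (r,kernel):
  TLB hit vpn=0x10140A13 → PA=0x2D586
#7 VA=0x78300C0DD85 (r,kernel):
  [0] read 0x12 idx=15: raw=0x3E007 flags P=1 W=1 U=1 S=0
  [1] read 0x3E idx=12: raw=0x3F007 flags P=1 W=1 U=1 S=0
  [2] read 0x3F idx=6: raw=0x40007 flags P=1 W=1 U=1 S=0
  [3] read 0x40 idx=13: raw=0x44007 flags P=1 W=1 U=1 S=0
  ✓ 0x44D85  — 4 lookups

Access #1 PA: 0x1B8B3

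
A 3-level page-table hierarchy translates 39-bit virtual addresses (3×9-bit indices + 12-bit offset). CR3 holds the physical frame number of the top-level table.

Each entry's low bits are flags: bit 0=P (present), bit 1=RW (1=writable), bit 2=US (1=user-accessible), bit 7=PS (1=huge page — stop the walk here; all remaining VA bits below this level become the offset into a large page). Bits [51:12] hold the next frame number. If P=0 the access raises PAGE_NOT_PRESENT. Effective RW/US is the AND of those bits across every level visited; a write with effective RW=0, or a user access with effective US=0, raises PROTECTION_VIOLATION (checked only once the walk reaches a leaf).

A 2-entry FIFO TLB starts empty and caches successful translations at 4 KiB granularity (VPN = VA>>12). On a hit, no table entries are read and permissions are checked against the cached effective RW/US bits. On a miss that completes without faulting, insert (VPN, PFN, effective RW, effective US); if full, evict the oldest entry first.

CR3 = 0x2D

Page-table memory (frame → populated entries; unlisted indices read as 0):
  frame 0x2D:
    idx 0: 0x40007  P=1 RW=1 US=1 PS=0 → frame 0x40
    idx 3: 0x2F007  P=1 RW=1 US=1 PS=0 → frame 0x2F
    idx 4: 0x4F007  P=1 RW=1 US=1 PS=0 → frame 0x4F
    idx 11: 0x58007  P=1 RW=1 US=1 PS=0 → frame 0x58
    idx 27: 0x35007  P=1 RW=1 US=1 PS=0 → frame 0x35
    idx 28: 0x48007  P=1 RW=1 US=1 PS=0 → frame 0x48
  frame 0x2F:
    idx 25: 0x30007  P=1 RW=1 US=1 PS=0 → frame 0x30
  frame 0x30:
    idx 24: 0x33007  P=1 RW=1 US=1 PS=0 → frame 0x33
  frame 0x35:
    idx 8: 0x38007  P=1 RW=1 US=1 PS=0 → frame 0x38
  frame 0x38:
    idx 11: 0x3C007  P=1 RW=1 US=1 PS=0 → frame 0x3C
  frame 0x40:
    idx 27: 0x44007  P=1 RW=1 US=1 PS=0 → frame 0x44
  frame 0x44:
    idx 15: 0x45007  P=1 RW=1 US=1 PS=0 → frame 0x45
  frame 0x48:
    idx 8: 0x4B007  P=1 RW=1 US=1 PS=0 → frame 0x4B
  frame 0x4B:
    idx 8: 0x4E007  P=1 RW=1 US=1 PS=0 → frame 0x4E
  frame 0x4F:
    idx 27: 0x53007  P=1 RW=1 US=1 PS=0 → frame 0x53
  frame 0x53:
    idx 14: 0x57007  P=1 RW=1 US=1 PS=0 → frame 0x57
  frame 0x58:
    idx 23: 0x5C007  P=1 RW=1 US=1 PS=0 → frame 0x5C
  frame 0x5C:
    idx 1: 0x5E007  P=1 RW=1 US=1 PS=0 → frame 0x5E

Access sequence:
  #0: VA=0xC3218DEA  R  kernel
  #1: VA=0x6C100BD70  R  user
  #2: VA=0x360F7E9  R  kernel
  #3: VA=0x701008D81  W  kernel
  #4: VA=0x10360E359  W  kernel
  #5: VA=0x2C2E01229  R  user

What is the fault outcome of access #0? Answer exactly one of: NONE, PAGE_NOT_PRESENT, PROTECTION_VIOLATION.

Per-access translation:
#0 VA=0xC3218DEA (r,kernel):
  lvl0: tbl 0x2D, slot 3 ⇒ 0x2F007 (P1/RW1/US1/PS0)
  lvl1: tbl 0x2F, slot 25 ⇒ 0x30007 (P1/RW1/US1/PS0)
  lvl2: tbl 0x30, slot 24 ⇒ 0x33007 (P1/RW1/US1/PS0)
  → PA=0x33DEA  (3 entries read)
#1 VA=0x6C100BD70 (r,user):
  lvl0: tbl 0x2D, slot 27 ⇒ 0x35007 (P1/RW1/US1/PS0)
  lvl1: tbl 0x35, slot 8 ⇒ 0x38007 (P1/RW1/US1/PS0)
  lvl2: tbl 0x38, slot 11 ⇒ 0x3C007 (P1/RW1/US1/PS0)
  → PA=0x3CD70  (3 entries read)
#2 VA=0x360F7E9 (r,kernel):
  lvl0: tbl 0x2D, slot 0 ⇒ 0x40007 (P1/RW1/US1/PS0)
  lvl1: tbl 0x40, slot 27 ⇒ 0x44007 (P1/RW1/US1/PS0)
  lvl2: tbl 0x44, slot 15 ⇒ 0x45007 (P1/RW1/US1/PS0)
  → PA=0x457E9  (3 entries read)
#3 VA=0x701008D81 (w,kernel):
  lvl0: tbl 0x2D, slot 28 ⇒ 0x48007 (P1/RW1/US1/PS0)
  lvl1: tbl 0x48, slot 8 ⇒ 0x4B007 (P1/RW1/US1/PS0)
  lvl2: tbl 0x4B, slot 8 ⇒ 0x4E007 (P1/RW1/US1/PS0)
  → PA=0x4ED81  (3 entries read)
#4 VA=0x10360E359 (w,kernel):
  lvl0: tbl 0x2D, slot 4 ⇒ 0x4F007 (P1/RW1/US1/PS0)
  lvl1: tbl 0x4F, slot 27 ⇒ 0x53007 (P1/RW1/US1/PS0)
  lvl2: tbl 0x53, slot 14 ⇒ 0x57007 (P1/RW1/US1/PS0)
  → PA=0x57359  (3 entries read)
#5 VA=0x2C2E01229 (r,user):
  lvl0: tbl 0x2D, slot 11 ⇒ 0x58007 (P1/RW1/US1/PS0)
  lvl1: tbl 0x58, slot 23 ⇒ 0x5C007 (P1/RW1/US1/PS0)
  lvl2: tbl 0x5C, slot 1 ⇒ 0x5E007 (P1/RW1/US1/PS0)
  → PA=0x5E229  (3 entries read)

Access #0 fault: NONE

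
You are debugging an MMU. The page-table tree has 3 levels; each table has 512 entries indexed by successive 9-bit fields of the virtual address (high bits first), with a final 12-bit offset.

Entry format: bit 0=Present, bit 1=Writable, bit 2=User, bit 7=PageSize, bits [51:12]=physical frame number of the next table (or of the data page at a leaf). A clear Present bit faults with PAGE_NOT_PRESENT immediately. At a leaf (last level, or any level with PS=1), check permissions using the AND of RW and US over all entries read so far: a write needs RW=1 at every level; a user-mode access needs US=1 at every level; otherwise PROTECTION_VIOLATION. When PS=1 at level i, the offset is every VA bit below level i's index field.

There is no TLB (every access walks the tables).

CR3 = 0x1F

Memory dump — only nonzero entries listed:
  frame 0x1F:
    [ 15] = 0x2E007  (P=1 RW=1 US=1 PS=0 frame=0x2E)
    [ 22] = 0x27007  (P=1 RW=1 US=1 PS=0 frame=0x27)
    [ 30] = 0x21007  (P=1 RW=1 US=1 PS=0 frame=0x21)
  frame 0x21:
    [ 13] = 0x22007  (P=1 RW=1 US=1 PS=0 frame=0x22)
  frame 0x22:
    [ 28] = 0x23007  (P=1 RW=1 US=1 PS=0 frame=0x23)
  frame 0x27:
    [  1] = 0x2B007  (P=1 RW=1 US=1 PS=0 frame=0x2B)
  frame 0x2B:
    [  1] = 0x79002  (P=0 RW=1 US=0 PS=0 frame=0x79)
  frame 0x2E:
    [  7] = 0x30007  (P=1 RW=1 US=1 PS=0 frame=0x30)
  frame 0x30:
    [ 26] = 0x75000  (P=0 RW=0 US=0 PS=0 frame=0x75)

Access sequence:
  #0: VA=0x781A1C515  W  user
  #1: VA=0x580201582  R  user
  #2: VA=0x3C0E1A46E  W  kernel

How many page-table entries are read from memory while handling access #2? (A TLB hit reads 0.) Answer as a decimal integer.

Walk each access:
#0 VA=0x781A1C515 (w,user):
  lvl0: tbl 0x1F, slot 30 ⇒ 0x21007 (P1/RW1/US1/PS0)
  lvl1: tbl 0x21, slot 13 ⇒ 0x22007 (P1/RW1/US1/PS0)
  lvl2: tbl 0x22, slot 28 ⇒ 0x23007 (P1/RW1/US1/PS0)
  ✓ 0x23515  — 3 lookups
#1 VA=0x580201582 (r,user):
  lvl0: tbl 0x1F, slot 22 ⇒ 0x27007 (P1/RW1/US1/PS0)
  lvl1: tbl 0x27, slot 1 ⇒ 0x2B007 (P1/RW1/US1/PS0)
  lvl2: tbl 0x2B, slot 1 ⇒ 0x79002 (P0/RW1/US0/PS0)
  ⇒ fault: PAGE_NOT_PRESENT  — 3 lookups
#2 VA=0x3C0E1A46E (w,kernel):
  lvl0: tbl 0x1F, slot 15 ⇒ 0x2E007 (P1/RW1/US1/PS0)
  lvl1: tbl 0x2E, slot 7 ⇒ 0x30007 (P1/RW1/US1/PS0)
  lvl2: tbl 0x30, slot 26 ⇒ 0x75000 (P0/RW0/US0/PS0)
  ⇒ fault: PAGE_NOT_PRESENT  — 3 lookups

Entries read for #2: 3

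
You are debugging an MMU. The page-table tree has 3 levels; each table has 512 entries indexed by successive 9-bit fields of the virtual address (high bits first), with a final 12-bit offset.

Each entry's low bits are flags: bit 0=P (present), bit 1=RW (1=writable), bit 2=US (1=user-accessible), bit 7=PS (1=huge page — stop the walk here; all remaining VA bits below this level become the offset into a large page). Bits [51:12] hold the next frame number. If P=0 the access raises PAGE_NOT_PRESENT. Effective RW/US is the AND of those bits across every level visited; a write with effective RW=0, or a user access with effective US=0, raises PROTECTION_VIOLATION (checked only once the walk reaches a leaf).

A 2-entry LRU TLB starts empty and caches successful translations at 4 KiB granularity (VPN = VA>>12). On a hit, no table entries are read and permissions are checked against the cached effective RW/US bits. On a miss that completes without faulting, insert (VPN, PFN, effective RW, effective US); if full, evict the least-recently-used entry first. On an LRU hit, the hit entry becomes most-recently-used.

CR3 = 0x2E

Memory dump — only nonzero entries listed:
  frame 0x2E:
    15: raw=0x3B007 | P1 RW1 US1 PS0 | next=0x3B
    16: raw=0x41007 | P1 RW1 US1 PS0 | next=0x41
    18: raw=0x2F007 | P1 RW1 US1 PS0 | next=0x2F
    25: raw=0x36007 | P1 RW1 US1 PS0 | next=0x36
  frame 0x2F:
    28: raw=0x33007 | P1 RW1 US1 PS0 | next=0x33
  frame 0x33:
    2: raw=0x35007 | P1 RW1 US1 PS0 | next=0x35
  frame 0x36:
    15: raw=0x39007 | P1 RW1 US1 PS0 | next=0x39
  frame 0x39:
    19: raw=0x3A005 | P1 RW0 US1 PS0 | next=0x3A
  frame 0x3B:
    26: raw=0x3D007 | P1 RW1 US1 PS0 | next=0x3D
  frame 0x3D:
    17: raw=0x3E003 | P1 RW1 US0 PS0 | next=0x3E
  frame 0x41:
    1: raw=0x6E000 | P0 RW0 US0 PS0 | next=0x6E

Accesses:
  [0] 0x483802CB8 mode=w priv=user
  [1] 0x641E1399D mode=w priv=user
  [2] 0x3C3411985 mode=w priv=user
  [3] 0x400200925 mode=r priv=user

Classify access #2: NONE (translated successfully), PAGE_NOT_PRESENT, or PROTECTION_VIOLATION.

Trace:
#0 VA=0x483802CB8 (w,user):
  L0 @0x2E[18] → 0x2F007  P=1,RW=1,US=1,PS=0
  L1 @0x2F[28] → 0x33007  P=1,RW=1,US=1,PS=0
  L2 @0x33[2] → 0x35007  P=1,RW=1,US=1,PS=0
  ✓ 0x35CB8  — 3 lookups
#1 VA=0x641E1399D (w,user):
  L0 @0x2E[25] → 0x36007  P=1,RW=1,US=1,PS=0
  L1 @0x36[15] → 0x39007  P=1,RW=1,US=1,PS=0
  L2 @0x39[19] → 0x3A005  P=1,RW=0,US=1,PS=0
  ⇒ fault: PROTECTION_VIOLATION  — 3 lookups
#2 VA=0x3C3411985 (w,user):
  L0 @0x2E[15] → 0x3B007  P=1,RW=1,US=1,PS=0
  L1 @0x3B[26] → 0x3D007  P=1,RW=1,US=1,PS=0
  L2 @0x3D[17] → 0x3E003  P=1,RW=1,US=0,PS=0
  ⇒ fault: PROTECTION_VIOLATION  — 3 lookups
#3 VA=0x400200925 (r,user):
  L0 @0x2E[16] → 0x41007  P=1,RW=1,US=1,PS=0
  L1 @0x41[1] → 0x6E000  P=0,RW=0,US=0,PS=0
  ⇒ fault: PAGE_NOT_PRESENT  — 2 lookups

Access #2 fault: PROTECTION_VIOLATION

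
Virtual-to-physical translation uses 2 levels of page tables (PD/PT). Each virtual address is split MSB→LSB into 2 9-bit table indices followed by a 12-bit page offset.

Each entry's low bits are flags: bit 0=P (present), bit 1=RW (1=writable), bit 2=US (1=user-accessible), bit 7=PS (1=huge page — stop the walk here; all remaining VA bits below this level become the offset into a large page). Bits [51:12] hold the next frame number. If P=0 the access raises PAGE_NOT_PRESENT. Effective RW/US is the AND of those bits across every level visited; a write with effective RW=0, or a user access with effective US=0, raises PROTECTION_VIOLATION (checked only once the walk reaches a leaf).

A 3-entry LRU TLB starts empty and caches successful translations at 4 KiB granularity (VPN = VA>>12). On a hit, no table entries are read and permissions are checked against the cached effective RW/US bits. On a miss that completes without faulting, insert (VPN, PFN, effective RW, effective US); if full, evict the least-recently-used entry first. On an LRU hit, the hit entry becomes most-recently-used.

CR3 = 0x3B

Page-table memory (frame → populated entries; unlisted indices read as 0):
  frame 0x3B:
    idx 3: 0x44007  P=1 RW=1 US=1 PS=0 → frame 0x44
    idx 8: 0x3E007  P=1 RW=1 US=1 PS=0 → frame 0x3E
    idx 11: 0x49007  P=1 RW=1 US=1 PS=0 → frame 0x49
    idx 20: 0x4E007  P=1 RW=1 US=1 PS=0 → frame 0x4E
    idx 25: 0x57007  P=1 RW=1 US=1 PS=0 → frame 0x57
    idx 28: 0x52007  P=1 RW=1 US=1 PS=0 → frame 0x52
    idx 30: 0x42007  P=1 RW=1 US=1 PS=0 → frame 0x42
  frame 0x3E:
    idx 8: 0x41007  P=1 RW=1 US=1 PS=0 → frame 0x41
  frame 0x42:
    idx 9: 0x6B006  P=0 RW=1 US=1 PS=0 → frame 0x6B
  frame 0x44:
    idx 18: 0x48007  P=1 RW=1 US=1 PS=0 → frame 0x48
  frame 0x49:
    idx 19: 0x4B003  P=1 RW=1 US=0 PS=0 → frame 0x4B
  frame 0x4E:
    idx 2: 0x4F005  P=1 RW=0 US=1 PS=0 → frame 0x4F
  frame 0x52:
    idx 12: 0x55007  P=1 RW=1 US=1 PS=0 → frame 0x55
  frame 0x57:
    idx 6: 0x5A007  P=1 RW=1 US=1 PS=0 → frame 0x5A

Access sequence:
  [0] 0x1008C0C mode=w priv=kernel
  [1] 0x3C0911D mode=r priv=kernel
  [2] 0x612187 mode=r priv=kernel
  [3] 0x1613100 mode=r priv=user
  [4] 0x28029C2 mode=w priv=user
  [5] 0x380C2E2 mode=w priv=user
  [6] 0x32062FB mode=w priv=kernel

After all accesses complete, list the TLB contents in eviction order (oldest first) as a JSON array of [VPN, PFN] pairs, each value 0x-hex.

Walk each access:
#0 VA=0x1008C0C (w,kernel):
  L0: frame=0x3B idx=8 entry=0x3E007 [P=1 RW=1 US=1 PS=0]
  L1: frame=0x3E idx=8 entry=0x41007 [P=1 RW=1 US=1 PS=0]
  → PA=0x41C0C  (2 entries read)
#1 VA=0x3C0911D (r,kernel):
  L0: frame=0x3B idx=30 entry=0x42007 [P=1 RW=1 US=1 PS=0]
  L1: frame=0x42 idx=9 entry=0x6B006 [P=0 RW=1 US=1 PS=0]
  → PAGE_NOT_PRESENT  (2 entries read)
#2 VA=0x612187 (r,kernel):
  L0: frame=0x3B idx=3 entry=0x44007 [P=1 RW=1 US=1 PS=0]
  L1: frame=0x44 idx=18 entry=0x48007 [P=1 RW=1 US=1 PS=0]
  → PA=0x48187  (2 entries read)
#3 VA=0x1613100 (r,user):
  L0: frame=0x3B idx=11 entry=0x49007 [P=1 RW=1 US=1 PS=0]
  L1: frame=0x49 idx=19 entry=0x4B003 [P=1 RW=1 US=0 PS=0]
  → PROTECTION_VIOLATION  (2 entries read)
#4 VA=0x28029C2 (w,user):
  L0: frame=0x3B idx=20 entry=0x4E007 [P=1 RW=1 US=1 PS=0]
  L1: frame=0x4E idx=2 entry=0x4F005 [P=1 RW=0 US=1 PS=0]
  → PROTECTION_VIOLATION  (2 entries read)
#5 VA=0x380C2E2 (w,user):
  L0: frame=0x3B idx=28 entry=0x52007 [P=1 RW=1 US=1 PS=0]
  L1: frame=0x52 idx=12 entry=0x55007 [P=1 RW=1 US=1 PS=0]
  → PA=0x552E2  (2 entries read)
#6 VA=0x32062FB (w,kernel):
  L0: frame=0x3B idx=25 entry=0x57007 [P=1 RW=1 US=1 PS=0]
  L1: frame=0x57 idx=6 entry=0x5A007 [P=1 RW=1 US=1 PS=0]
  → PA=0x5A2FB  (2 entries read)

TLB: [["0x612", "0x48"], ["0x380C", "0x55"], ["0x3206", "0x5A"]]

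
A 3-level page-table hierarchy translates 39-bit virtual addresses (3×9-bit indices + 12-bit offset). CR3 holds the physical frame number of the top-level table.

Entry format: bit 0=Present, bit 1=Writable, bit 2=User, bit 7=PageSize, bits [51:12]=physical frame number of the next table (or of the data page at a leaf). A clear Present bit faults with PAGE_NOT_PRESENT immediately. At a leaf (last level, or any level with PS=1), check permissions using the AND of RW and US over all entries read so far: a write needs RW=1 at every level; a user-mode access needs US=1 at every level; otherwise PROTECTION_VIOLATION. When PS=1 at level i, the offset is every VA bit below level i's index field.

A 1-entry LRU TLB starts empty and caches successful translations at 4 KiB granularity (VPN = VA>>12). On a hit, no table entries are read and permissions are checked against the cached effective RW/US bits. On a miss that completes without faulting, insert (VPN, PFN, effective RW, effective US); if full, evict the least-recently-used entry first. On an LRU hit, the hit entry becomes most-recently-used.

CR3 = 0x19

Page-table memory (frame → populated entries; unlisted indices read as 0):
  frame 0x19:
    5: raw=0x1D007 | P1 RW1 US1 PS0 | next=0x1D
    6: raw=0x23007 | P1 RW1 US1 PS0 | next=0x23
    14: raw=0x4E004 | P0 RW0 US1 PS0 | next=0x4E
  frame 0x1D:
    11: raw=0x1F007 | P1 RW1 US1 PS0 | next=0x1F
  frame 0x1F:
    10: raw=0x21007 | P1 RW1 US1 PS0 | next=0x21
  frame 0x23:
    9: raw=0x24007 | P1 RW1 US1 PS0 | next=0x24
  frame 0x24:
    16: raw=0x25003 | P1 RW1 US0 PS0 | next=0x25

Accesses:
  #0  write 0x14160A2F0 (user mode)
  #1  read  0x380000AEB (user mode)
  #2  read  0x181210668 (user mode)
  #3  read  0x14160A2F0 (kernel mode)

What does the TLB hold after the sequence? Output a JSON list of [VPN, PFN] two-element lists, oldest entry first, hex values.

Walk each access:
#0 VA=0x14160A2F0 (w,user):
  L0 @0x19[5] → 0x1D007  P=1,RW=1,US=1,PS=0
  L1 @0x1D[11] → 0x1F007  P=1,RW=1,US=1,PS=0
  L2 @0x1F[10] → 0x21007  P=1,RW=1,US=1,PS=0
  ✓ 0x212F0  — 3 lookups
#1 VA=0x380000AEB (r,user):
  L0 @0x19[14] → 0x4E004  P=0,RW=0,US=1,PS=0
  → PAGE_NOT_PRESENT  (1 entries read)
#2 VA=0x181210668 (r,user):
  L0 @0x19[6] → 0x23007  P=1,RW=1,US=1,PS=0
  L1 @0x23[9] → 0x24007  P=1,RW=1,US=1,PS=0
  L2 @0x24[16] → 0x25003  P=1,RW=1,US=0,PS=0
  → PROTECTION_VIOLATION  (3 entries read)
#3 VA=0x14160A2F0 (r,kernel):
  TLB hit vpn=0x14160A → PA=0x212F0

TLB: [["0x14160A", "0x21"]]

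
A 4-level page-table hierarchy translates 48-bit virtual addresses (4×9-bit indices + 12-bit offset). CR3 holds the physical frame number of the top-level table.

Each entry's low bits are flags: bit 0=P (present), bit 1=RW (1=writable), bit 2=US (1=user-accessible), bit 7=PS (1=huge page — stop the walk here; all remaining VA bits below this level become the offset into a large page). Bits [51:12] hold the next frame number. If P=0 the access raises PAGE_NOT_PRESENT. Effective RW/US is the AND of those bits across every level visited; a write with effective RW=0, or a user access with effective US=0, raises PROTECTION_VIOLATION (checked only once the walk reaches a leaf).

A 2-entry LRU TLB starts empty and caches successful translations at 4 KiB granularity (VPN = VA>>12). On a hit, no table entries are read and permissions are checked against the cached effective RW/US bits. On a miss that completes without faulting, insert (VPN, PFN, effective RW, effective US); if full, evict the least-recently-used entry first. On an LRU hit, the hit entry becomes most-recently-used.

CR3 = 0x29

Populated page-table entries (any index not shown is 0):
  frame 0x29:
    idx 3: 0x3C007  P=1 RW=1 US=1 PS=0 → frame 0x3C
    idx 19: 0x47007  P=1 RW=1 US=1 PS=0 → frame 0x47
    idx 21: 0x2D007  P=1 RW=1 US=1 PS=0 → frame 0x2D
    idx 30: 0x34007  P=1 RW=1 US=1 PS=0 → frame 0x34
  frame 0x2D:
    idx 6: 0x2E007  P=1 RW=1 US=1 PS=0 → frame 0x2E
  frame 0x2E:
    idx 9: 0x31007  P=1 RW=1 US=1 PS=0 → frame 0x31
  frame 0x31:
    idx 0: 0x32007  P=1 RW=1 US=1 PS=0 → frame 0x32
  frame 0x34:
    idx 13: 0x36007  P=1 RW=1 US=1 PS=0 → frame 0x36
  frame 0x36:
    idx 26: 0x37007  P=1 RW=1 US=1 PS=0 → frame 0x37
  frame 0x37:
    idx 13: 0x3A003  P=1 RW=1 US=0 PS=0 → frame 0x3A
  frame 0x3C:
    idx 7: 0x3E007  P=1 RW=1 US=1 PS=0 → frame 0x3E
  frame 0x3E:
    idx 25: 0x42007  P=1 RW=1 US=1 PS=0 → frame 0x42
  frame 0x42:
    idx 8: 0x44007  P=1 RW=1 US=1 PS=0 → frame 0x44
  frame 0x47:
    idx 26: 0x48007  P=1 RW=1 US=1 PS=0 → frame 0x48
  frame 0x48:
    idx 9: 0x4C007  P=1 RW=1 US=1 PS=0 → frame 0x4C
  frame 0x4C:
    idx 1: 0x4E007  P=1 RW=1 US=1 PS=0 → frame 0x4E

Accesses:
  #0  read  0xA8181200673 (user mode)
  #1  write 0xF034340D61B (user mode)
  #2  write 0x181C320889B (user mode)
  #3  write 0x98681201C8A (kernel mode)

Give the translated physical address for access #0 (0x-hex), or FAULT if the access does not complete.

Walk each access:
#0 VA=0xA8181200673 (r,user):
  L0: frame=0x29 idx=21 entry=0x2D007 [P=1 RW=1 US=1 PS=0]
  L1: frame=0x2D idx=6 entry=0x2E007 [P=1 RW=1 US=1 PS=0]
  L2: frame=0x2E idx=9 entry=0x31007 [P=1 RW=1 US=1 PS=0]
  L3: frame=0x31 idx=0 entry=0x32007 [P=1 RW=1 US=1 PS=0]
  ✓ 0x32673  — 4 lookups
#1 VA=0xF034340D61B (w,user):
  L0: frame=0x29 idx=30 entry=0x34007 [P=1 RW=1 US=1 PS=0]
  L1: frame=0x34 idx=13 entry=0x36007 [P=1 RW=1 US=1 PS=0]
  L2: frame=0x36 idx=26 entry=0x37007 [P=1 RW=1 US=1 PS=0]
  L3: frame=0x37 idx=13 entry=0x3A003 [P=1 RW=1 US=0 PS=0]
  → PROTECTION_VIOLATION  (4 entries read)
#2 VA=0x181C320889B (w,user):
  L0: frame=0x29 idx=3 entry=0x3C007 [P=1 RW=1 US=1 PS=0]
  L1: frame=0x3C idx=7 entry=0x3E007 [P=1 RW=1 US=1 PS=0]
  L2: frame=0x3E idx=25 entry=0x42007 [P=1 RW=1 US=1 PS=0]
  L3: frame=0x42 idx=8 entry=0x44007 [P=1 RW=1 US=1 PS=0]
  ✓ 0x4489B  — 4 lookups
#3 VA=0x98681201C8A (w,kernel):
  L0: frame=0x29 idx=19 entry=0x47007 [P=1 RW=1 US=1 PS=0]
  L1: frame=0x47 idx=26 entry=0x48007 [P=1 RW=1 US=1 PS=0]
  L2: frame=0x48 idx=9 entry=0x4C007 [P=1 RW=1 US=1 PS=0]
  L3: frame=0x4C idx=1 entry=0x4E007 [P=1 RW=1 US=1 PS=0]
  ✓ 0x4EC8A  — 4 lookups

Access #0 PA: 0x32673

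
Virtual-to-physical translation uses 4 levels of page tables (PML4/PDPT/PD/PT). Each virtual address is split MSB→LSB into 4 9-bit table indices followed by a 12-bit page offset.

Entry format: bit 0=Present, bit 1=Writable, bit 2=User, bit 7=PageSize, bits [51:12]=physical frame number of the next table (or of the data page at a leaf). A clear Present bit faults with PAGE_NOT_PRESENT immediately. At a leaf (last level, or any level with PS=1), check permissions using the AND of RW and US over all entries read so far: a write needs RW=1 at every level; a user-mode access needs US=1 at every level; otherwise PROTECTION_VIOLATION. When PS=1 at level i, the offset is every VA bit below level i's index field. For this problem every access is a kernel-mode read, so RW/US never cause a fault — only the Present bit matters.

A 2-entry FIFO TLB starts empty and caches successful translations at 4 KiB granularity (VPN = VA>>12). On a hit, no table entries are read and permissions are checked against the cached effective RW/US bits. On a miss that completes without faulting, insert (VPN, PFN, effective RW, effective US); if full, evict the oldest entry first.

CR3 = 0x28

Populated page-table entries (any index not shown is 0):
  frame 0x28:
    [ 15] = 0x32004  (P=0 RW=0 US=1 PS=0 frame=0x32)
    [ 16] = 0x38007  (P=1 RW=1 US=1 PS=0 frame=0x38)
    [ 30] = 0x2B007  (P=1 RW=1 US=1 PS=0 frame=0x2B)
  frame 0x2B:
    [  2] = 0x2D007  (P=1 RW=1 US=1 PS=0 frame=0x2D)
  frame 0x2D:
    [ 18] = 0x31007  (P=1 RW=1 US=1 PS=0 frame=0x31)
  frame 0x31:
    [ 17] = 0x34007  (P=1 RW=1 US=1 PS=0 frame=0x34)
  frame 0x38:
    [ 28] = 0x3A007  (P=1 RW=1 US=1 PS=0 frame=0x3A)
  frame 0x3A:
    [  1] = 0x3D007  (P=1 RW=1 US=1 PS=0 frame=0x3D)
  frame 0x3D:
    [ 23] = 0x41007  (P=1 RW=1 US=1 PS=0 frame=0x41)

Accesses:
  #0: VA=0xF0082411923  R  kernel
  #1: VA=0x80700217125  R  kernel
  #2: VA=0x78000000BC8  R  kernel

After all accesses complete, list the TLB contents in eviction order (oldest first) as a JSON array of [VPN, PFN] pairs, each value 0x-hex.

Walk each access:
#0 VA=0xF0082411923 (r,kernel):
  lvl0: tbl 0x28, slot 30 ⇒ 0x2B007 (P1/RW1/US1/PS0)
  lvl1: tbl 0x2B, slot 2 ⇒ 0x2D007 (P1/RW1/US1/PS0)
  lvl2: tbl 0x2D, slot 18 ⇒ 0x31007 (P1/RW1/US1/PS0)
  lvl3: tbl 0x31, slot 17 ⇒ 0x34007 (P1/RW1/US1/PS0)
  ✓ 0x34923  — 4 lookups
#1 VA=0x80700217125 (r,kernel):
  lvl0: tbl 0x28, slot 16 ⇒ 0x38007 (P1/RW1/US1/PS0)
  lvl1: tbl 0x38, slot 28 ⇒ 0x3A007 (P1/RW1/US1/PS0)
  lvl2: tbl 0x3A, slot 1 ⇒ 0x3D007 (P1/RW1/US1/PS0)
  lvl3: tbl 0x3D, slot 23 ⇒ 0x41007 (P1/RW1/US1/PS0)
  ✓ 0x41125  — 4 lookups
#2 VA=0x78000000BC8 (r,kernel):
  lvl0: tbl 0x28, slot 15 ⇒ 0x32004 (P0/RW0/US1/PS0)
  → PAGE_NOT_PRESENT  (1 entries read)

TLB: [["0xF0082411", "0x34"], ["0x80700217", "0x41"]]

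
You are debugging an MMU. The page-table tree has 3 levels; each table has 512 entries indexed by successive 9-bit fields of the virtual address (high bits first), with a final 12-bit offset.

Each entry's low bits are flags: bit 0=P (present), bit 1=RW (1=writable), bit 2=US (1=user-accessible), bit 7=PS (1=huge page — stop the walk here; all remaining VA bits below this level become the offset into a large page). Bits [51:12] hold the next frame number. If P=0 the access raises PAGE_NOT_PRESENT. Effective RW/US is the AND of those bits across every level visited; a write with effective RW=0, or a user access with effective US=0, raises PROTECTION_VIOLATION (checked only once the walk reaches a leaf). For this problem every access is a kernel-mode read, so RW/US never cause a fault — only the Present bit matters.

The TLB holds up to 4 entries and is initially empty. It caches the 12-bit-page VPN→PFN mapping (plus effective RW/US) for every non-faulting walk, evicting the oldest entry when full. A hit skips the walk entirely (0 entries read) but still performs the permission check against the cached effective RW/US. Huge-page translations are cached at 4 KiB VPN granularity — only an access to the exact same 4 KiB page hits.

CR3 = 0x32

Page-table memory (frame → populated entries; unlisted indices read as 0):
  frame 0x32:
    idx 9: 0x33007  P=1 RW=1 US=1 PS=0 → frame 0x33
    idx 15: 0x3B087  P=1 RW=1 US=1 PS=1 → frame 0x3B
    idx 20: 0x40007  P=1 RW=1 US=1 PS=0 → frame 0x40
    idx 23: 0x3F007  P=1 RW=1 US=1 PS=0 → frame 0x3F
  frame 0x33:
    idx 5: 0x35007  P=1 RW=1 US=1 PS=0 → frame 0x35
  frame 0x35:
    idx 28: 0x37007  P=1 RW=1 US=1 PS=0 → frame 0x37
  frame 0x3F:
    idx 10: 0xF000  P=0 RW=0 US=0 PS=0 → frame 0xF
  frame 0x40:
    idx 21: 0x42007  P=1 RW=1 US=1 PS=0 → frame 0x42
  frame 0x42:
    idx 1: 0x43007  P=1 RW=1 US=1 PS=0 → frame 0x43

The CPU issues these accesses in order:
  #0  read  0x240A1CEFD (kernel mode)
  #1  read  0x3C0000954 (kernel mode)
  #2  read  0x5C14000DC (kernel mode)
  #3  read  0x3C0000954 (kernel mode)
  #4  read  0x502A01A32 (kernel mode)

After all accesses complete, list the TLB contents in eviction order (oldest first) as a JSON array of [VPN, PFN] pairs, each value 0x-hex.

Per-access translation:
#0 VA=0x240A1CEFD (r,kernel):
  L0: frame=0x32 idx=9 entry=0x33007 [P=1 RW=1 US=1 PS=0]
  L1: frame=0x33 idx=5 entry=0x35007 [P=1 RW=1 US=1 PS=0]
  L2: frame=0x35 idx=28 entry=0x37007 [P=1 RW=1 US=1 PS=0]
  ✓ 0x37EFD  — 3 lookups
#1 VA=0x3C0000954 (r,kernel):
  L0: frame=0x32 idx=15 entry=0x3B087 [P=1 RW=1 US=1 PS=1]
  ✓ 0x3B954 (huge @L0)  — 1 lookups
#2 VA=0x5C14000DC (r,kernel):
  L0: frame=0x32 idx=23 entry=0x3F007 [P=1 RW=1 US=1 PS=0]
  L1: frame=0x3F idx=10 entry=0xF000 [P=0 RW=0 US=0 PS=0]
  ✗ PAGE_NOT_PRESENT  [2 reads]
#3 VA=0x3C0000954 (r,kernel):
  TLB hit vpn=0x3C0000 → PA=0x3B954
#4 VA=0x502A01A32 (r,kernel):
  L0: frame=0x32 idx=20 entry=0x40007 [P=1 RW=1 US=1 PS=0]
  L1: frame=0x40 idx=21 entry=0x42007 [P=1 RW=1 US=1 PS=0]
  L2: frame=0x42 idx=1 entry=0x43007 [P=1 RW=1 US=1 PS=0]
  ✓ 0x43A32  — 3 lookups

TLB: [["0x240A1C", "0x37"], ["0x3C0000", "0x3B"], ["0x502A01", "0x43"]]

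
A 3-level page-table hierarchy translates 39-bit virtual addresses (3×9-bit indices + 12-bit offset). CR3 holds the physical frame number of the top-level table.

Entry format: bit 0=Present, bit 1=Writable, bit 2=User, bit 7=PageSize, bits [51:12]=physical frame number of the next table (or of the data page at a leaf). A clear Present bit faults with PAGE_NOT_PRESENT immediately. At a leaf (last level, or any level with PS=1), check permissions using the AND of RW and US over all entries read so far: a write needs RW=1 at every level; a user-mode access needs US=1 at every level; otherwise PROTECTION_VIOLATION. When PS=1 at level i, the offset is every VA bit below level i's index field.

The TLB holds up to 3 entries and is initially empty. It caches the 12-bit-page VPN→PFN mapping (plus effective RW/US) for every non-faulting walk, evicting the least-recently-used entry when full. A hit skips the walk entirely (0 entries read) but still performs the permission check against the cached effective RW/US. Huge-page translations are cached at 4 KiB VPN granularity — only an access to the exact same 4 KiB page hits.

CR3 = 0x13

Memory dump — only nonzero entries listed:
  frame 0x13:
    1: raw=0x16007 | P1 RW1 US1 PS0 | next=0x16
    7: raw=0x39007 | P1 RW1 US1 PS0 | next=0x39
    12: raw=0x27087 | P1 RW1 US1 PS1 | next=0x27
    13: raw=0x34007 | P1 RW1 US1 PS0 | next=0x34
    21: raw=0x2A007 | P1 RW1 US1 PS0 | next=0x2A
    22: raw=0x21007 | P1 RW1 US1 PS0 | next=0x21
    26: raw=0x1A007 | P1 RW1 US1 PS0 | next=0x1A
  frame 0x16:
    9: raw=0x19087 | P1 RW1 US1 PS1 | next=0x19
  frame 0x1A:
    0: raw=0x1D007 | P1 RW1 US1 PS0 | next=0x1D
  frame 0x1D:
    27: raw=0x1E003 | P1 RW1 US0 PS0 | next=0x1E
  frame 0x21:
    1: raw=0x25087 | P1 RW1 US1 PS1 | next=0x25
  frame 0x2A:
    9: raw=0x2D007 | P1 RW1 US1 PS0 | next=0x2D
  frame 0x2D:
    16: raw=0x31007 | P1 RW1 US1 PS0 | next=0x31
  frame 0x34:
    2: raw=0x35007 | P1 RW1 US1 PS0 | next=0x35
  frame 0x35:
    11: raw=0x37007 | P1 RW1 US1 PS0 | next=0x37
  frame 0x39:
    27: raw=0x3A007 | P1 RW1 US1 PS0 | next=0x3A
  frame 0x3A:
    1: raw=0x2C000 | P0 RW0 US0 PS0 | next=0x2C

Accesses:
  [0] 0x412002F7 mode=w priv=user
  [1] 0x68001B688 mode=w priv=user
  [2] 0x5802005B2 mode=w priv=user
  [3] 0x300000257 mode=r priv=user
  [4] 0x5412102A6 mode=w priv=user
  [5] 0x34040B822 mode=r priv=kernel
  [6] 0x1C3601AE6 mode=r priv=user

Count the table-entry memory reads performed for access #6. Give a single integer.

Trace:
#0 VA=0x412002F7 (w,user):
  [0] read 0x13 idx=1: raw=0x16007 flags P=1 W=1 U=1 S=0
  [1] read 0x16 idx=9: raw=0x19087 flags P=1 W=1 U=1 S=1
  ⇒ phys 0x192F7 (huge @L1)  [2 reads]
#1 VA=0x68001B688 (w,user):
  [0] read 0x13 idx=26: raw=0x1A007 flags P=1 W=1 U=1 S=0
  [1] read 0x1A idx=0: raw=0x1D007 flags P=1 W=1 U=1 S=0
  [2] read 0x1D idx=27: raw=0x1E003 flags P=1 W=1 U=0 S=0
  ⇒ fault: PROTECTION_VIOLATION  — 3 lookups
#2 VA=0x5802005B2 (w,user):
  [0] read 0x13 idx=22: raw=0x21007 flags P=1 W=1 U=1 S=0
  [1] read 0x21 idx=1: raw=0x25087 flags P=1 W=1 U=1 S=1
  ⇒ phys 0x255B2 (huge @L1)  [2 reads]
#3 VA=0x300000257 (r,user):
  [0] read 0x13 idx=12: raw=0x27087 flags P=1 W=1 U=1 S=1
  ⇒ phys 0x27257 (huge @L0)  [1 reads]
#4 VA=0x5412102A6 (w,user):
  [0] read 0x13 idx=21: raw=0x2A007 flags P=1 W=1 U=1 S=0
  [1] read 0x2A idx=9: raw=0x2D007 flags P=1 W=1 U=1 S=0
  [2] read 0x2D idx=16: raw=0x31007 flags P=1 W=1 U=1 S=0
  ⇒ phys 0x312A6  [3 reads]
#5 VA=0x34040B822 (r,kernel):
  [0] read 0x13 idx=13: raw=0x34007 flags P=1 W=1 U=1 S=0
  [1] read 0x34 idx=2: raw=0x35007 flags P=1 W=1 U=1 S=0
  [2] read 0x35 idx=11: raw=0x37007 flags P=1 W=1 U=1 S=0
  ⇒ phys 0x37822  [3 reads]
#6 VA=0x1C3601AE6 (r,user):
  [0] read 0x13 idx=7: raw=0x39007 flags P=1 W=1 U=1 S=0
  [1] read 0x39 idx=27: raw=0x3A007 flags P=1 W=1 U=1 S=0
  [2] read 0x3A idx=1: raw=0x2C000 flags P=0 W=0 U=0 S=0
  ⇒ fault: PAGE_NOT_PRESENT  — 3 lookups

Entries read for #6: 3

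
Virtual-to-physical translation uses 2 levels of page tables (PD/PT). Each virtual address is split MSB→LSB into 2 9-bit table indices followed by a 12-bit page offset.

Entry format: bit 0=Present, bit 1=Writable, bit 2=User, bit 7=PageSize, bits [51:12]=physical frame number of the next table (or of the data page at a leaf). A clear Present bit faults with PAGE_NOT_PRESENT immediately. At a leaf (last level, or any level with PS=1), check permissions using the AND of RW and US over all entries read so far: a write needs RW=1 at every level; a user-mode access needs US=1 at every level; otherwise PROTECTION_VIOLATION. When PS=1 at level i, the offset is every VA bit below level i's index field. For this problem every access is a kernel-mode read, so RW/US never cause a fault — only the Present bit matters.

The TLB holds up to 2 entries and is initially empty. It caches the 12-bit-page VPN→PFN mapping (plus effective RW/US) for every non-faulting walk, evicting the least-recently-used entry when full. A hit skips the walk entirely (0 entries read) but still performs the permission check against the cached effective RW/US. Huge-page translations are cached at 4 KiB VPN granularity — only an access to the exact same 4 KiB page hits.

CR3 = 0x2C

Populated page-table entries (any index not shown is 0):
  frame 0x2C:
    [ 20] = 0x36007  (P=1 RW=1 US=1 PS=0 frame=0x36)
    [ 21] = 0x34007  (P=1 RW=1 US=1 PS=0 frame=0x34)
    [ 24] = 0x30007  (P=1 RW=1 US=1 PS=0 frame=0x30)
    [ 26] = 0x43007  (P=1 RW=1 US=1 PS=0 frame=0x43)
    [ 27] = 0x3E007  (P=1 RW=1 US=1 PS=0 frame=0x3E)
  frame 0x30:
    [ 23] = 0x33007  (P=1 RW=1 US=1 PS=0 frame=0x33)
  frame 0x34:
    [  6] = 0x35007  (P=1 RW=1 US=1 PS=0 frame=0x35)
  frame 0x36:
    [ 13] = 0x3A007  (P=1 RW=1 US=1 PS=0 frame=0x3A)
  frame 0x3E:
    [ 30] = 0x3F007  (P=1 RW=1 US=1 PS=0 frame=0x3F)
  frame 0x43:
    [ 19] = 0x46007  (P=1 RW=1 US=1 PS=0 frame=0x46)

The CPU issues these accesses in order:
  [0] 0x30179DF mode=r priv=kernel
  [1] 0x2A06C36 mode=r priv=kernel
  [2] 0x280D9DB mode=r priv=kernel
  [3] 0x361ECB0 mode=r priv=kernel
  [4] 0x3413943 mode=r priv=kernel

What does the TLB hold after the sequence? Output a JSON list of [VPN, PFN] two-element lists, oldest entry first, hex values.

Per-access translation:
#0 VA=0x30179DF (r,kernel):
  [0] read 0x2C idx=24: raw=0x30007 flags P=1 W=1 U=1 S=0
  [1] read 0x30 idx=23: raw=0x33007 flags P=1 W=1 U=1 S=0
  ✓ 0x339DF  — 2 lookups
#1 VA=0x2A06C36 (r,kernel):
  [0] read 0x2C idx=21: raw=0x34007 flags P=1 W=1 U=1 S=0
  [1] read 0x34 idx=6: raw=0x35007 flags P=1 W=1 U=1 S=0
  ✓ 0x35C36  — 2 lookups
#2 VA=0x280D9DB (r,kernel):
  [0] read 0x2C idx=20: raw=0x36007 flags P=1 W=1 U=1 S=0
  [1] read 0x36 idx=13: raw=0x3A007 flags P=1 W=1 U=1 S=0
  ✓ 0x3A9DB  — 2 lookups
#3 VA=0x361ECB0 (r,kernel):
  [0] read 0x2C idx=27: raw=0x3E007 flags P=1 W=1 U=1 S=0
  [1] read 0x3E idx=30: raw=0x3F007 flags P=1 W=1 U=1 S=0
  ✓ 0x3FCB0  — 2 lookups
#4 VA=0x3413943 (r,kernel):
  [0] read 0x2C idx=26: raw=0x43007 flags P=1 W=1 U=1 S=0
  [1] read 0x43 idx=19: raw=0x46007 flags P=1 W=1 U=1 S=0
  ✓ 0x46943  — 2 lookups

TLB: [["0x361E", "0x3F"], ["0x3413", "0x46"]]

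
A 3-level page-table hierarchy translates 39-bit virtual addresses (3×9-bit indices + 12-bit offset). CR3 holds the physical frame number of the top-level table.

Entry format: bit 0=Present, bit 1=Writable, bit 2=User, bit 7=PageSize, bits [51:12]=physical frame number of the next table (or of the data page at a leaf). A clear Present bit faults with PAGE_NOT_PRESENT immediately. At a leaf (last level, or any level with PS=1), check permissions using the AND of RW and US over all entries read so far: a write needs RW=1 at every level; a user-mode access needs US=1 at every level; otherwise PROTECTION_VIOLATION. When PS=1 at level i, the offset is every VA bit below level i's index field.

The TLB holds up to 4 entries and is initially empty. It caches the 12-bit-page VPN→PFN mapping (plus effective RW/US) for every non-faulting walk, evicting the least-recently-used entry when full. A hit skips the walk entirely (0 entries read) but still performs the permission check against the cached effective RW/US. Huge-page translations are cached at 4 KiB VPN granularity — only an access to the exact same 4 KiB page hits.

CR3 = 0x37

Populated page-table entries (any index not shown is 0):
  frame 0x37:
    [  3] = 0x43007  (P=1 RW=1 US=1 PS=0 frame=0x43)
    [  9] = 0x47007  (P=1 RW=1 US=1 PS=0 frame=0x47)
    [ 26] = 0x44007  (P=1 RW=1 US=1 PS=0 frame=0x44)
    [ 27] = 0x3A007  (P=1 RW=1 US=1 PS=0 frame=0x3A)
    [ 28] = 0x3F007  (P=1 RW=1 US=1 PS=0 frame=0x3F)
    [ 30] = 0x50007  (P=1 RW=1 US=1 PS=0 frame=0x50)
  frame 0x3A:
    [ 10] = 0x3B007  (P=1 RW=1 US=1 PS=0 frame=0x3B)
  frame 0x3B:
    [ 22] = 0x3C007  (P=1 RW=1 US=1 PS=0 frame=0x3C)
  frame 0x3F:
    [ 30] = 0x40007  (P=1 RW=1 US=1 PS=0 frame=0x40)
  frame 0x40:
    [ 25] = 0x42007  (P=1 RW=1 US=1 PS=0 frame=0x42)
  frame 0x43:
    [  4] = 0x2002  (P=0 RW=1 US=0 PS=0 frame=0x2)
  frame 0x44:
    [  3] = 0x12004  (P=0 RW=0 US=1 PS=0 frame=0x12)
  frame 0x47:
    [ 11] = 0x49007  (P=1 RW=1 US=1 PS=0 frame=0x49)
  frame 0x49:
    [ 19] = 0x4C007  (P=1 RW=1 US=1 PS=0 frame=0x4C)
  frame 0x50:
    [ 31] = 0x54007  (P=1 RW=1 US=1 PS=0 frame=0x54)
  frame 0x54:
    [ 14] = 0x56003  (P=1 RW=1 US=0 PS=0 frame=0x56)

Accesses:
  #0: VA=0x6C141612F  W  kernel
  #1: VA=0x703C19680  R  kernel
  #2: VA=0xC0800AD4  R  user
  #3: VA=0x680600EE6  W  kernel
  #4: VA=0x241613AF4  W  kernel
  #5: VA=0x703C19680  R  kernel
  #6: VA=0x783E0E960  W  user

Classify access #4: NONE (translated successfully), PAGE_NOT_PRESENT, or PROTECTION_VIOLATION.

Per-access translation:
#0 VA=0x6C141612F (w,kernel):
  [0] read 0x37 idx=27: raw=0x3A007 flags P=1 W=1 U=1 S=0
  [1] read 0x3A idx=10: raw=0x3B007 flags P=1 W=1 U=1 S=0
  [2] read 0x3B idx=22: raw=0x3C007 flags P=1 W=1 U=1 S=0
  ✓ 0x3C12F  — 3 lookups
#1 VA=0x703C19680 (r,kernel):
  [0] read 0x37 idx=28: raw=0x3F007 flags P=1 W=1 U=1 S=0
  [1] read 0x3F idx=30: raw=0x40007 flags P=1 W=1 U=1 S=0
  [2] read 0x40 idx=25: raw=0x42007 flags P=1 W=1 U=1 S=0
  ✓ 0x42680  — 3 lookups
#2 VA=0xC0800AD4 (r,user):
  [0] read 0x37 idx=3: raw=0x43007 flags P=1 W=1 U=1 S=0
  [1] read 0x43 idx=4: raw=0x2002 flags P=0 W=1 U=0 S=0
  → PAGE_NOT_PRESENT  (2 entries read)
#3 VA=0x680600EE6 (w,kernel):
  [0] read 0x37 idx=26: raw=0x44007 flags P=1 W=1 U=1 S=0
  [1] read 0x44 idx=3: raw=0x12004 flags P=0 W=0 U=1 S=0
  → PAGE_NOT_PRESENT  (2 entries read)
#4 VA=0x241613AF4 (w,kernel):
  [0] read 0x37 idx=9: raw=0x47007 flags P=1 W=1 U=1 S=0
  [1] read 0x47 idx=11: raw=0x49007 flags P=1 W=1 U=1 S=0
  [2] read 0x49 idx=19: raw=0x4C007 flags P=1 W=1 U=1 S=0
  ✓ 0x4CAF4  — 3 lookups
#5 VA=0x703C19680 (r,kernel):
  TLB hit vpn=0x703C19 → PA=0x42680
#6 VA=0x783E0E960 (w,user):
  [0] read 0x37 idx=30: raw=0x50007 flags P=1 W=1 U=1 S=0
  [1] read 0x50 idx=31: raw=0x54007 flags P=1 W=1 U=1 S=0
  [2] read 0x54 idx=14: raw=0x56003 flags P=1 W=1 U=0 S=0
  → PROTECTION_VIOLATION  (3 entries read)

Access #4 fault: NONE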